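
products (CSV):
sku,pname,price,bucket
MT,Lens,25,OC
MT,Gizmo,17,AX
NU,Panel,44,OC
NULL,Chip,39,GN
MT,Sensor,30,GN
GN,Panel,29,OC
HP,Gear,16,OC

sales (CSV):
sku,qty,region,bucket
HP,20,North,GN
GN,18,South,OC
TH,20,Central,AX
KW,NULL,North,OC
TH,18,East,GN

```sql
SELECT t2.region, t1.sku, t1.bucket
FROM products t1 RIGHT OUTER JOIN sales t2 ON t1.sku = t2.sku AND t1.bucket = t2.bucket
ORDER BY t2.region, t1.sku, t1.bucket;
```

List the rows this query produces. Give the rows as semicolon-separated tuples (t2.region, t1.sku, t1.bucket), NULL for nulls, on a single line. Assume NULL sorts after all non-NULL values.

RIGHT JOIN keeps every row from `sales`; unmatched rows get NULL for `products`'s columns.
Matching on t1.sku = t2.sku AND t1.bucket = t2.bucket. A NULL in a compared column never satisfies the condition.
- t1 (sku=MT, bucket=OC) has no partner in t2.
- t1 (sku=MT, bucket=AX) has no partner in t2.
- t1 (sku=NU, bucket=OC) has no partner in t2.
- t1 (sku=NULL, bucket=GN) has no partner in t2.
- t1 (sku=MT, bucket=GN) has no partner in t2.
- t1 (sku=GN, bucket=OC) pairs with 1 row(s) of t2.
- t1 (sku=HP, bucket=OC) has no partner in t2.
- 4 t2 row(s) had no t1 match → kept, t1 columns NULL.
After projecting and ordering:
t2.region | t1.sku | t1.bucket
Central | NULL | NULL
East | NULL | NULL
North | NULL | NULL
North | NULL | NULL
South | GN | OC

(Central, NULL, NULL); (East, NULL, NULL); (North, NULL, NULL); (North, NULL, NULL); (South, GN, OC)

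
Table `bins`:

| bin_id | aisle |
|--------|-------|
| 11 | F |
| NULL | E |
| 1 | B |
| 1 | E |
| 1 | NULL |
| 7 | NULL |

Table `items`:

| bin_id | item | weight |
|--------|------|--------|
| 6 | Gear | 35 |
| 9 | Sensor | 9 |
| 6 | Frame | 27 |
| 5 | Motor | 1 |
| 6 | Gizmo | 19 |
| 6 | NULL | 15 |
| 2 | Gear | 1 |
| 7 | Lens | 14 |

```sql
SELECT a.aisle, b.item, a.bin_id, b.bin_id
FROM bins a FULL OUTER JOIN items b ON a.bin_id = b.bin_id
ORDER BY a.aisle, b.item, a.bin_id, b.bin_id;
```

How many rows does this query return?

FULL OUTER JOIN keeps every row from both sides; unmatched rows get NULL for the other side's columns.
Matching on a.bin_id = b.bin_id. A NULL in a compared column never satisfies the condition.
Matched pairs: 1; unmatched a rows kept: 5; unmatched b rows kept: 7.
Total: 1 matched + 12 padded = 13 rows.

13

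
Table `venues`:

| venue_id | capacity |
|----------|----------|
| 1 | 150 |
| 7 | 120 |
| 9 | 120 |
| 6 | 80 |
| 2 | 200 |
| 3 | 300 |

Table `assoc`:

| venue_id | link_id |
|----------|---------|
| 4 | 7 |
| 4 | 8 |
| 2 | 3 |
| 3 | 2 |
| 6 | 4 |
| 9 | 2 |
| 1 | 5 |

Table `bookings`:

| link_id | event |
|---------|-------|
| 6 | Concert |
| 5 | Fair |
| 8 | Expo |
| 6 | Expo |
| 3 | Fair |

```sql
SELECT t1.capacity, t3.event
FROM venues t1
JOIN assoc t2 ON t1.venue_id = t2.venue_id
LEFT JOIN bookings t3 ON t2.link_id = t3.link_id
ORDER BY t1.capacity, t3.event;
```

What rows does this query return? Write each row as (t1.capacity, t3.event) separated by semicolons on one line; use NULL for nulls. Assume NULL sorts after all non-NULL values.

Evaluate left to right. First `venues t1 INNER JOIN assoc t2` on venue_id: 5 row(s).
Then LEFT JOIN `bookings t3` on link_id: each of those 5 rows is kept; rows whose t2.link_id has no match in t3 get NULL for t3's columns.

(80, NULL); (120, NULL); (150, Fair); (200, Fair); (300, NULL)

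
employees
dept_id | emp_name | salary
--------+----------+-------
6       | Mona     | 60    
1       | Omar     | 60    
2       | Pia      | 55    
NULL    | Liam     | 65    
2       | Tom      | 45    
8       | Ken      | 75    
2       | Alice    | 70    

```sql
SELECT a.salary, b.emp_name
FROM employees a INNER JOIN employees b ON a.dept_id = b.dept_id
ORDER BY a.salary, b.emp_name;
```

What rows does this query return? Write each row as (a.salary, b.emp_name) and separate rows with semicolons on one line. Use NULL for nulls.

(45, Alice); (45, Pia); (45, Tom); (55, Alice); (55, Pia); (55, Tom); (60, Mona); (60, Omar); (70, Alice); (70, Pia); (70, Tom); (75, Ken)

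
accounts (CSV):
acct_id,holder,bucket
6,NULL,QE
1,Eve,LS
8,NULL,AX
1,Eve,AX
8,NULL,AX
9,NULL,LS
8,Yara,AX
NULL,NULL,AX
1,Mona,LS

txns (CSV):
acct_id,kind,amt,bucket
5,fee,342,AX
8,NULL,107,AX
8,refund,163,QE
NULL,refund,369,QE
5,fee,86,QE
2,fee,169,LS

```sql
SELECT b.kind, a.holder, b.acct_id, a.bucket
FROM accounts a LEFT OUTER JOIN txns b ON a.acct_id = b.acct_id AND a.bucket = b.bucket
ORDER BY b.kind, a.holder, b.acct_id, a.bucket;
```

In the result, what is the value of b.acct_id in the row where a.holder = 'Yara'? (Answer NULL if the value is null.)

LEFT JOIN keeps every row from `accounts`; unmatched rows get NULL for `txns`'s columns.
Matching on a.acct_id = b.acct_id AND a.bucket = b.bucket. A NULL in a compared column never satisfies the condition.
- acct_id=6, bucket=QE: no b row matches, row kept with b columns NULL.
- acct_id=1, bucket=LS: no b row matches, row kept with b columns NULL.
- acct_id=8, bucket=AX: 1 matching b row(s), so 1 row(s) emitted.
- acct_id=1, bucket=AX: no b row matches, row kept with b columns NULL.
- acct_id=8, bucket=AX: 1 matching b row(s), so 1 row(s) emitted.
- acct_id=9, bucket=LS: no b row matches, row kept with b columns NULL.
- acct_id=8, bucket=AX: 1 matching b row(s), so 1 row(s) emitted.
- acct_id=NULL, bucket=AX: no b row matches, row kept with b columns NULL.
- acct_id=1, bucket=LS: no b row matches, row kept with b columns NULL.

8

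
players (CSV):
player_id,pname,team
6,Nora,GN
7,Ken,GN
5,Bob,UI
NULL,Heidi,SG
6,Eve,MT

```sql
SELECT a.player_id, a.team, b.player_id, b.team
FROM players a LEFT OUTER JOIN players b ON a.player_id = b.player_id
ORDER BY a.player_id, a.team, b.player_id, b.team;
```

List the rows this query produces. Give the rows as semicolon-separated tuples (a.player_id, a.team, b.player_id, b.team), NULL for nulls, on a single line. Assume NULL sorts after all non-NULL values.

LEFT JOIN keeps every row from `players a`; unmatched rows get NULL for `players b`'s columns.
Matching on a.player_id = b.player_id. A NULL in a compared column never satisfies the condition.
- a (player_id=6) pairs with 2 row(s) of b.
- a (player_id=7) pairs with 1 row(s) of b.
- a (player_id=5) pairs with 1 row(s) of b.
- a (player_id=NULL) has no partner → padded with NULL.
- a (player_id=6) pairs with 2 row(s) of b.
After projecting and ordering:
a.player_id | a.team | b.player_id | b.team
5 | UI | 5 | UI
6 | GN | 6 | GN
6 | GN | 6 | MT
6 | MT | 6 | GN
6 | MT | 6 | MT
7 | GN | 7 | GN
NULL | SG | NULL | NULL

(5, UI, 5, UI); (6, GN, 6, GN); (6, GN, 6, MT); (6, MT, 6, GN); (6, MT, 6, MT); (7, GN, 7, GN); (NULL, SG, NULL, NULL)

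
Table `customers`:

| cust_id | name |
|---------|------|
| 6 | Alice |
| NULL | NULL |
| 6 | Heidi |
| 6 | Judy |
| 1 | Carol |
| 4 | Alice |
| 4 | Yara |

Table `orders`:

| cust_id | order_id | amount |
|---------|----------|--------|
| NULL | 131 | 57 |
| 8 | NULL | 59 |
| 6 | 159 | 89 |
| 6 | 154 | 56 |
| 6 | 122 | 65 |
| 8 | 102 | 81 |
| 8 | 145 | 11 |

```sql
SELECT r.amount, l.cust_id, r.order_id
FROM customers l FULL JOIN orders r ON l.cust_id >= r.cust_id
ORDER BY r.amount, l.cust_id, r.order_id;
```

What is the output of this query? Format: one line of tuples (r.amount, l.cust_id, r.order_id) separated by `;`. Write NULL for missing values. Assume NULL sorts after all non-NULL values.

FULL OUTER JOIN keeps every row from both sides; unmatched rows get NULL for the other side's columns.
Matching on l.cust_id >= r.cust_id. A NULL in a compared column never satisfies the condition.
- cust_id=6: 3 matching r row(s), so 3 row(s) emitted.
- cust_id=NULL: no r row matches, row kept with r columns NULL.
- cust_id=6: 3 matching r row(s), so 3 row(s) emitted.
- cust_id=6: 3 matching r row(s), so 3 row(s) emitted.
- cust_id=1: no r row matches, row kept with r columns NULL.
- cust_id=4: no r row matches, row kept with r columns NULL.
- cust_id=4: no r row matches, row kept with r columns NULL.
- plus 4 unmatched r row(s), each kept with NULL l columns.

(11, NULL, 145); (56, 6, 154); (56, 6, 154); (56, 6, 154); (57, NULL, 131); (59, NULL, NULL); (65, 6, 122); (65, 6, 122); (65, 6, 122); (81, NULL, 102); (89, 6, 159); (89, 6, 159); (89, 6, 159); (NULL, 1, NULL); (NULL, 4, NULL); (NULL, 4, NULL); (NULL, NULL, NULL)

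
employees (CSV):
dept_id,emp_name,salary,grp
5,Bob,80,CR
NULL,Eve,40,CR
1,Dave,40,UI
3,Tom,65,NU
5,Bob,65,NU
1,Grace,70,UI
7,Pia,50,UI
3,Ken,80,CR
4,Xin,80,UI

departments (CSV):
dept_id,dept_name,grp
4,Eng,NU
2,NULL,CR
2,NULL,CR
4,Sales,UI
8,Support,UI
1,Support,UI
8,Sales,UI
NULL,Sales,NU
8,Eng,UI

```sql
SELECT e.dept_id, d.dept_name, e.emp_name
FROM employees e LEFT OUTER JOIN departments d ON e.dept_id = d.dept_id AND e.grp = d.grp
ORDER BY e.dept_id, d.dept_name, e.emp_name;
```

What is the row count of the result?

9

LEFT JOIN keeps every row from `employees`; unmatched rows get NULL for `departments`'s columns.
Matching on e.dept_id = d.dept_id AND e.grp = d.grp. A NULL in a compared column never satisfies the condition.
Matched pairs: 3; unmatched e rows kept: 6.
Total: 3 matched + 6 padded = 9 rows.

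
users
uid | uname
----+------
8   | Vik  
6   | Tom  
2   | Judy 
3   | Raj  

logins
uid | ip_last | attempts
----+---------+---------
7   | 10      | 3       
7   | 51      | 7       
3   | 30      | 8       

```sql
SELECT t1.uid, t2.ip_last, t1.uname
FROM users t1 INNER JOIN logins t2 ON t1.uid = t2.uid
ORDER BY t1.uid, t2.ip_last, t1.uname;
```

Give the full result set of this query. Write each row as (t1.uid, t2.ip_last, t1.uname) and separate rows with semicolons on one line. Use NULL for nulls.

(3, 30, Raj)

INNER JOIN keeps only pairs where the ON condition holds.
Matching on t1.uid = t2.uid.
- t1[0] uid=8 → no match; dropped.
- t1[1] uid=6 → no match; dropped.
- t1[2] uid=2 → no match; dropped.
- t1[3] uid=3 → 1 match(es) in t2 → 1 row(s).
After projecting and ordering:
t1.uid | t2.ip_last | t1.uname
3 | 30 | Raj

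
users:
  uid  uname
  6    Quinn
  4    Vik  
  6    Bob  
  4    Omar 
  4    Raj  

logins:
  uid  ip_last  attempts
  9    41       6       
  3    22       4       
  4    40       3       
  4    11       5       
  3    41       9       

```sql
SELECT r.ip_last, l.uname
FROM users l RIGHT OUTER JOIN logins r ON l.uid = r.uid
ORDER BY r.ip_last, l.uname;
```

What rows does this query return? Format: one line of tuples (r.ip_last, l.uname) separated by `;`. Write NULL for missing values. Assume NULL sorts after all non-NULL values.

RIGHT JOIN keeps every row from `logins`; unmatched rows get NULL for `users`'s columns.
Matching on l.uid = r.uid.
- l row (uid=6): no match.
- l row (uid=4): matches 2 r row(s) → 2 output row(s).
- l row (uid=6): no match.
- l row (uid=4): matches 2 r row(s) → 2 output row(s).
- l row (uid=4): matches 2 r row(s) → 2 output row(s).
- 3 row(s) from r found no l partner → padded with NULL.
After projecting and ordering:
r.ip_last | l.uname
11 | Omar
11 | Raj
11 | Vik
22 | NULL
40 | Omar
40 | Raj
40 | Vik
41 | NULL
41 | NULL

(11, Omar); (11, Raj); (11, Vik); (22, NULL); (40, Omar); (40, Raj); (40, Vik); (41, NULL); (41, NULL)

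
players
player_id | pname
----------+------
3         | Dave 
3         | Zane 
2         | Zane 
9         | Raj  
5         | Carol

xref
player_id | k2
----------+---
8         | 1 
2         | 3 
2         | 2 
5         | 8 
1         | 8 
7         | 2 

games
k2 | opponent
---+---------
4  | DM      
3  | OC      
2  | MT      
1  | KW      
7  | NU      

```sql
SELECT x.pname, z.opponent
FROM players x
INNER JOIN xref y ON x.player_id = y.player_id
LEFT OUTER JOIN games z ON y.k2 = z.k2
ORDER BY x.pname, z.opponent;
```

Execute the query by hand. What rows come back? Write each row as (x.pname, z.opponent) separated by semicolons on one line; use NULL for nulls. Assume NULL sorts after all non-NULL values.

Joins associate left-to-right: players INNER JOIN xref on player_id gives 3 intermediate row(s).
Then LEFT JOIN `games z` on k2: each of those 3 rows is kept; rows whose y.k2 has no match in z get NULL for z's columns.

(Carol, NULL); (Zane, MT); (Zane, OC)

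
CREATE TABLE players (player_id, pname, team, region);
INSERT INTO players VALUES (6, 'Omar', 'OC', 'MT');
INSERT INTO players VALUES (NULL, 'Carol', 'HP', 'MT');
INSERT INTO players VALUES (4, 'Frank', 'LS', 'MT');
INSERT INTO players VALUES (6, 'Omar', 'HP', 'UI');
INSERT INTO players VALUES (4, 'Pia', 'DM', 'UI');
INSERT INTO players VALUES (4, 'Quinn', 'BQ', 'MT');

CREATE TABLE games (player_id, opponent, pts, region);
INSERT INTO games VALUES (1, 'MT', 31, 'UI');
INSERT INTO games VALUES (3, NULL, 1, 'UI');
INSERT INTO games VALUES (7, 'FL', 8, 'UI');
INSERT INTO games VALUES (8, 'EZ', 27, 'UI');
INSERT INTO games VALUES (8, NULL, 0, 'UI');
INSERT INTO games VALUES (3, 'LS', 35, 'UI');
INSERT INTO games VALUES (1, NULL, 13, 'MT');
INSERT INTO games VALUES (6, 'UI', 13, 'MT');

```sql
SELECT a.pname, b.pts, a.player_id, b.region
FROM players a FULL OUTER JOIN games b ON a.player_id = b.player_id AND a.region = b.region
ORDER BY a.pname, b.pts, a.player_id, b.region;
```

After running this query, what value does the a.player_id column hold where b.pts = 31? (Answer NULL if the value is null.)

NULL

FULL OUTER JOIN keeps every row from both sides; unmatched rows get NULL for the other side's columns.
Matching on a.player_id = b.player_id AND a.region = b.region. A NULL in a compared column never satisfies the condition.
- a[0] player_id=6, region=MT → 1 match(es) in b → 1 row(s).
- a[1] player_id=NULL, region=MT → no match; kept with NULLs on the b side.
- a[2] player_id=4, region=MT → no match; kept with NULLs on the b side.
- a[3] player_id=6, region=UI → no match; kept with NULLs on the b side.
- a[4] player_id=4, region=UI → no match; kept with NULLs on the b side.
- a[5] player_id=4, region=MT → no match; kept with NULLs on the b side.
- 7 row(s) from b found no a partner → padded with NULL.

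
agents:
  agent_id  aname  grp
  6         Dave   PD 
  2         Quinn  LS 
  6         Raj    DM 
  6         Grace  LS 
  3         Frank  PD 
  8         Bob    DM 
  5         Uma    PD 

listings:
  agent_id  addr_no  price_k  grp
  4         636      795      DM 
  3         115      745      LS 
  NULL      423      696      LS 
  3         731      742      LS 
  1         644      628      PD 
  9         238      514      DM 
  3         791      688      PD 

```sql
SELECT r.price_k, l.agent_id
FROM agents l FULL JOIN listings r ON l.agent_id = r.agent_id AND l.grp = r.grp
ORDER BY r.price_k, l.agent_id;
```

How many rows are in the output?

FULL OUTER JOIN keeps every row from both sides; unmatched rows get NULL for the other side's columns.
Matching on l.agent_id = r.agent_id AND l.grp = r.grp. A NULL in a compared column never satisfies the condition.
Matched pairs: 1; unmatched l rows kept: 6; unmatched r rows kept: 6.
Total: 1 matched + 12 padded = 13 rows.

13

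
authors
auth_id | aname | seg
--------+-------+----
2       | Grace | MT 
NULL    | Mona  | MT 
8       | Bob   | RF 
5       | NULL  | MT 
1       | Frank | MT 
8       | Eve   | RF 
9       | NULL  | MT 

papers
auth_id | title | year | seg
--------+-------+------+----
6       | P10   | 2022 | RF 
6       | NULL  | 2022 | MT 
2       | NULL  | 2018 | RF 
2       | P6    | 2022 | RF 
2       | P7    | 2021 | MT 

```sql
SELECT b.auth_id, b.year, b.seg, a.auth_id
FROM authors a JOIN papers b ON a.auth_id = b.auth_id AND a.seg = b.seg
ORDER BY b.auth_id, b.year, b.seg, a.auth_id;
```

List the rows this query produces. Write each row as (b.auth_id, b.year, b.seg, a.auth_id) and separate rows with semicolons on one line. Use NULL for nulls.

(2, 2021, MT, 2)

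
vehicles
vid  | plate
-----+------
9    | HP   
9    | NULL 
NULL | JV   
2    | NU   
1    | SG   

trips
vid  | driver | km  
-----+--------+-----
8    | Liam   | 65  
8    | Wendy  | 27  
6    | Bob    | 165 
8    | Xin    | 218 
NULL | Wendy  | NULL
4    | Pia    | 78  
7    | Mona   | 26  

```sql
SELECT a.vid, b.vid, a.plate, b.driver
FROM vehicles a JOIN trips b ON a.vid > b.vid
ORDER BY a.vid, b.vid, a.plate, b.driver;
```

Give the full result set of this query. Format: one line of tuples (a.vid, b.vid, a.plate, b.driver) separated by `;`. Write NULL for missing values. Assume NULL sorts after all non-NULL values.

(9, 4, HP, Pia); (9, 4, NULL, Pia); (9, 6, HP, Bob); (9, 6, NULL, Bob); (9, 7, HP, Mona); (9, 7, NULL, Mona); (9, 8, HP, Liam); (9, 8, HP, Wendy); (9, 8, HP, Xin); (9, 8, NULL, Liam); (9, 8, NULL, Wendy); (9, 8, NULL, Xin)

INNER JOIN keeps only pairs where the ON condition holds.
Matching on a.vid > b.vid. A NULL in a compared column never satisfies the condition.
- a row (vid=9): matches 6 b row(s) → 6 output row(s).
- a row (vid=9): matches 6 b row(s) → 6 output row(s).
- a row (vid=NULL): no match → dropped.
- a row (vid=2): no match → dropped.
- a row (vid=1): no match → dropped.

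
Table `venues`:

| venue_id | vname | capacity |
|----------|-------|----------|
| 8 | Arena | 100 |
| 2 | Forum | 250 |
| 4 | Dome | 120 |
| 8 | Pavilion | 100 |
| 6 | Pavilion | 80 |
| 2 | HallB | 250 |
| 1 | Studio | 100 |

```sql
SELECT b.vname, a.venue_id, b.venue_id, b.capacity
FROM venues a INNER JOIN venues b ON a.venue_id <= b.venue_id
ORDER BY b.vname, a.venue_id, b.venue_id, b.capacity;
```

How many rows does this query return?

30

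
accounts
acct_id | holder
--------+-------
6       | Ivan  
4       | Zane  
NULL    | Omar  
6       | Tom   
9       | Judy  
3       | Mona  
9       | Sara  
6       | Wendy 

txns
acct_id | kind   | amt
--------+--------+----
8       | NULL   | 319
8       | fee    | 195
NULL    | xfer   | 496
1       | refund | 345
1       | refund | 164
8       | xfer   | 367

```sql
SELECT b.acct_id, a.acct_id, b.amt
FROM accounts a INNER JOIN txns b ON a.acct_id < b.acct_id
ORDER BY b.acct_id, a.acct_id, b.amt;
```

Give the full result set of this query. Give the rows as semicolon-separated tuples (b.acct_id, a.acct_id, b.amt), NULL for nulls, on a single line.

(8, 3, 195); (8, 3, 319); (8, 3, 367); (8, 4, 195); (8, 4, 319); (8, 4, 367); (8, 6, 195); (8, 6, 195); (8, 6, 195); (8, 6, 319); (8, 6, 319); (8, 6, 319); (8, 6, 367); (8, 6, 367); (8, 6, 367)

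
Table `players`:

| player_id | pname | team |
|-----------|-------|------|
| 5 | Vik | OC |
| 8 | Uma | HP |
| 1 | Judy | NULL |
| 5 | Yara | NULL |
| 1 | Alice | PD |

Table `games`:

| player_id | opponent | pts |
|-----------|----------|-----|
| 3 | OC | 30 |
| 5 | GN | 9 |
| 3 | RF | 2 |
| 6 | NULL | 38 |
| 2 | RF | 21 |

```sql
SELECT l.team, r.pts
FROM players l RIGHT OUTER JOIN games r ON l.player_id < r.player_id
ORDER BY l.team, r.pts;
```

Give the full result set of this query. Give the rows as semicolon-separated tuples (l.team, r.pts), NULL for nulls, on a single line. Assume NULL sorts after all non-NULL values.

(OC, 38); (PD, 2); (PD, 9); (PD, 21); (PD, 30); (PD, 38); (NULL, 2); (NULL, 9); (NULL, 21); (NULL, 30); (NULL, 38); (NULL, 38)

RIGHT JOIN keeps every row from `games`; unmatched rows get NULL for `players`'s columns.
Matching on l.player_id < r.player_id.
- player_id=5: 1 matching r row(s), so 1 row(s) emitted.
- player_id=8: no matching r row.
- player_id=1: 5 matching r row(s), so 5 row(s) emitted.
- player_id=5: 1 matching r row(s), so 1 row(s) emitted.
- player_id=1: 5 matching r row(s), so 5 row(s) emitted.
- every r row matched at least one l row.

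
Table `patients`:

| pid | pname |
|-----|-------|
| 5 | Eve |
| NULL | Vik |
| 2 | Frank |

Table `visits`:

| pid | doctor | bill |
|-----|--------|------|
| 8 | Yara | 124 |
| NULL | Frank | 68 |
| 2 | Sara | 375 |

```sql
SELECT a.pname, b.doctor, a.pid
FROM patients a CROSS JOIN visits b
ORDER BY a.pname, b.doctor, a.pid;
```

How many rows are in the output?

CROSS JOIN pairs every row of `patients` with every row of `visits`: 3 × 3 = 9 rows.

9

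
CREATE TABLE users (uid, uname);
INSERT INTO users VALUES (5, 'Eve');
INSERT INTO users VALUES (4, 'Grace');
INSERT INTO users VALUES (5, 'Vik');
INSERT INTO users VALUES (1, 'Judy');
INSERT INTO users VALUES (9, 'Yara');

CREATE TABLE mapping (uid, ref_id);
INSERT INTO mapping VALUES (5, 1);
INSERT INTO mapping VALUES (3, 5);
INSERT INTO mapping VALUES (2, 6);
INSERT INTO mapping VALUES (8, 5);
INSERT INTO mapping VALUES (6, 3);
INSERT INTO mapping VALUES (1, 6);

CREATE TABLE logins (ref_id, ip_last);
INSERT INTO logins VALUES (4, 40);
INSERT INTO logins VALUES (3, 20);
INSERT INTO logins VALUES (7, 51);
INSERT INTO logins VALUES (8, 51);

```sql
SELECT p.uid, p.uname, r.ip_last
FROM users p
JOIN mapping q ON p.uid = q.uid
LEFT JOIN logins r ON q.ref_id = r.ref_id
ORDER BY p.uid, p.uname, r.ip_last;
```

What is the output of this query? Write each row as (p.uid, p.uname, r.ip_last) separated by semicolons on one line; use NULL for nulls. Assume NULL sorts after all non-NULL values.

(1, Judy, NULL); (5, Eve, NULL); (5, Vik, NULL)

Step 1 — p INNER JOIN q on uid → 3 row(s).
Then LEFT JOIN `logins r` on ref_id: each of those 3 rows is kept; rows whose q.ref_id has no match in r get NULL for r's columns.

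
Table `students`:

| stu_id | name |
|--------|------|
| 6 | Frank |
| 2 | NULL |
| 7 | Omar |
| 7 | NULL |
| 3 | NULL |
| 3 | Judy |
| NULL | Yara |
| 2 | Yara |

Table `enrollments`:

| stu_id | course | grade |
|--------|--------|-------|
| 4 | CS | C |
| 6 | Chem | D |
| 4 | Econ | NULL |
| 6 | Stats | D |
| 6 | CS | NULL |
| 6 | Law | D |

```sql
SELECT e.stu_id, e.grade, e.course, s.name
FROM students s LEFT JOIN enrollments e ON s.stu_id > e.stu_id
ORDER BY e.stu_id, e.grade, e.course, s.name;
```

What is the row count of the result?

19

LEFT JOIN keeps every row from `students`; unmatched rows get NULL for `enrollments`'s columns.
Matching on s.stu_id > e.stu_id. A NULL in a compared column never satisfies the condition.
- s row (stu_id=6): matches 2 e row(s) → 2 output row(s).
- s row (stu_id=2): no match → kept, e columns NULL.
- s row (stu_id=7): matches 6 e row(s) → 6 output row(s).
- s row (stu_id=7): matches 6 e row(s) → 6 output row(s).
- s row (stu_id=3): no match → kept, e columns NULL.
- s row (stu_id=3): no match → kept, e columns NULL.
- s row (stu_id=NULL): no match → kept, e columns NULL.
- s row (stu_id=2): no match → kept, e columns NULL.
Total: 14 matched + 5 padded = 19 rows.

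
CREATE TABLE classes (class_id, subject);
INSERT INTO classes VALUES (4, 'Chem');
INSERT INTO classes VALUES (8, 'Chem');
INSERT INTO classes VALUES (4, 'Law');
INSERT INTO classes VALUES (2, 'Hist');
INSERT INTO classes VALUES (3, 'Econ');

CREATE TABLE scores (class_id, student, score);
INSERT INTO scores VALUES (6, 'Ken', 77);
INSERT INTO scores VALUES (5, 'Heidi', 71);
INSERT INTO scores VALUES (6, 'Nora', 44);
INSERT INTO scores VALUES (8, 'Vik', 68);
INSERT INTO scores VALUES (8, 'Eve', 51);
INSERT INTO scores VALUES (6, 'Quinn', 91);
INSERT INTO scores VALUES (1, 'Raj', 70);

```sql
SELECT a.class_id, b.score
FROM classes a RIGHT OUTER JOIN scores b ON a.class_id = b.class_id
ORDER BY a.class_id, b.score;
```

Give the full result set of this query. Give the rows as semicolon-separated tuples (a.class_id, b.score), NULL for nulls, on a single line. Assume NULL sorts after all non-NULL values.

(8, 51); (8, 68); (NULL, 44); (NULL, 70); (NULL, 71); (NULL, 77); (NULL, 91)

RIGHT JOIN keeps every row from `scores`; unmatched rows get NULL for `classes`'s columns.
Matching on a.class_id = b.class_id.
- a[0] class_id=4 → no match.
- a[1] class_id=8 → 2 match(es) in b → 2 row(s).
- a[2] class_id=4 → no match.
- a[3] class_id=2 → no match.
- a[4] class_id=3 → no match.
- plus 5 unmatched b row(s), each kept with NULL a columns.
After projecting and ordering:
a.class_id | b.score
8 | 51
8 | 68
NULL | 44
NULL | 70
NULL | 71
NULL | 77
NULL | 91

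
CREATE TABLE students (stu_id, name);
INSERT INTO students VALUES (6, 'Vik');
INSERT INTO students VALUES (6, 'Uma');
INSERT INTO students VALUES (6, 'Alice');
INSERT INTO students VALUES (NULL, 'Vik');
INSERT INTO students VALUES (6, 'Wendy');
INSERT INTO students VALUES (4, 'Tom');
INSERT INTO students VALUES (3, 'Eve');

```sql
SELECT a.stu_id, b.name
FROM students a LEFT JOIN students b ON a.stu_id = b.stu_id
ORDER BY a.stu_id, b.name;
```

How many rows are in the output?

19

LEFT JOIN keeps every row from `students a`; unmatched rows get NULL for `students b`'s columns.
Matching on a.stu_id = b.stu_id. A NULL in a compared column never satisfies the condition.
- a (stu_id=6) pairs with 4 row(s) of b.
- a (stu_id=6) pairs with 4 row(s) of b.
- a (stu_id=6) pairs with 4 row(s) of b.
- a (stu_id=NULL) has no partner → padded with NULL.
- a (stu_id=6) pairs with 4 row(s) of b.
- a (stu_id=4) pairs with 1 row(s) of b.
- a (stu_id=3) pairs with 1 row(s) of b.
Total: 18 matched + 1 padded = 19 rows.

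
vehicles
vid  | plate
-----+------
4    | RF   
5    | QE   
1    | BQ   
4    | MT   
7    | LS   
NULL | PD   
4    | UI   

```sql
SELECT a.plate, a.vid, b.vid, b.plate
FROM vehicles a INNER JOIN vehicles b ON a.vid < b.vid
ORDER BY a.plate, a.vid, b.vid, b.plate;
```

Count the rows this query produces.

12

INNER JOIN keeps only pairs where the ON condition holds.
Matching on a.vid < b.vid. A NULL in a compared column never satisfies the condition.
Matched pairs: 12.
Total: 12 rows.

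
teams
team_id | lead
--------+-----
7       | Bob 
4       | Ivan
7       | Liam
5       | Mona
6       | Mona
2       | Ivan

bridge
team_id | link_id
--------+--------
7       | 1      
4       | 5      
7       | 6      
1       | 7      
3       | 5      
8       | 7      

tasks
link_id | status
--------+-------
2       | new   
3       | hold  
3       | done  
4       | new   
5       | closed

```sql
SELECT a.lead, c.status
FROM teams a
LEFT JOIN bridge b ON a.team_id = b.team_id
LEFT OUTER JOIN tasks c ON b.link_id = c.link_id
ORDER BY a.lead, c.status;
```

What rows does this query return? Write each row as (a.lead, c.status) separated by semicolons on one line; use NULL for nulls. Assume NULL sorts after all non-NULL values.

(Bob, NULL); (Bob, NULL); (Ivan, closed); (Ivan, NULL); (Liam, NULL); (Liam, NULL); (Mona, NULL); (Mona, NULL)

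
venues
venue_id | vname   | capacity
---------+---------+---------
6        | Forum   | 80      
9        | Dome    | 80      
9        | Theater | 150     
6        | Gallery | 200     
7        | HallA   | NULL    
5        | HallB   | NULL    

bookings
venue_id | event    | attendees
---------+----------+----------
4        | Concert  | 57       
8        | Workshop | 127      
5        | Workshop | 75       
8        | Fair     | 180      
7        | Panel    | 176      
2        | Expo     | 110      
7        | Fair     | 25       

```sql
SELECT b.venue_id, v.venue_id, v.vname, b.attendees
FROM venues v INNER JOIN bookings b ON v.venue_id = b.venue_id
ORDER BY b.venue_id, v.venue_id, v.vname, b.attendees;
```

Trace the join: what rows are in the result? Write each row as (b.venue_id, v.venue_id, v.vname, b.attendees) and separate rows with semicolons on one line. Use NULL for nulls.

INNER JOIN keeps only pairs where the ON condition holds.
Matching on v.venue_id = b.venue_id.
- venue_id=6: no matching b row, dropped.
- venue_id=9: no matching b row, dropped.
- venue_id=9: no matching b row, dropped.
- venue_id=6: no matching b row, dropped.
- venue_id=7: 2 matching b row(s), so 2 row(s) emitted.
- venue_id=5: 1 matching b row(s), so 1 row(s) emitted.
After projecting and ordering:
b.venue_id | v.venue_id | v.vname | b.attendees
5 | 5 | HallB | 75
7 | 7 | HallA | 25
7 | 7 | HallA | 176

(5, 5, HallB, 75); (7, 7, HallA, 25); (7, 7, HallA, 176)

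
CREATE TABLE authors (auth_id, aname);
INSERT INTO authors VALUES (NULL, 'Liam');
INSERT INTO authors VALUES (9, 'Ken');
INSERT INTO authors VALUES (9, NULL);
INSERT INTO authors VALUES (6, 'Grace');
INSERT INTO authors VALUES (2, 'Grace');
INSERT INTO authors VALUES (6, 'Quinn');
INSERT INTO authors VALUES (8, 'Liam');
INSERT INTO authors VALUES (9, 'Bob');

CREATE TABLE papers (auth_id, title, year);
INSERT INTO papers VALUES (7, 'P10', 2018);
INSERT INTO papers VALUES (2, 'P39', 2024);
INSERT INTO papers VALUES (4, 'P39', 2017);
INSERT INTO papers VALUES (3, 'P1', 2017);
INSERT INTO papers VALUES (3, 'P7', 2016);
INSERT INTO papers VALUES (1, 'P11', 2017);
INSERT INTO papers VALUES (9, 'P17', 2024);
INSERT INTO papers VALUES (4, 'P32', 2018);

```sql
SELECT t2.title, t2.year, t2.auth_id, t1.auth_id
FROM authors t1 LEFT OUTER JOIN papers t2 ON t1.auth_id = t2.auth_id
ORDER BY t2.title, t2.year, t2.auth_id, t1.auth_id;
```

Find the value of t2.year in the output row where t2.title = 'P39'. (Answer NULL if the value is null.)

2024

LEFT JOIN keeps every row from `authors`; unmatched rows get NULL for `papers`'s columns.
Matching on t1.auth_id = t2.auth_id. A NULL in a compared column never satisfies the condition.
- t1[0] auth_id=NULL → no match; kept with NULLs on the t2 side.
- t1[1] auth_id=9 → 1 match(es) in t2 → 1 row(s).
- t1[2] auth_id=9 → 1 match(es) in t2 → 1 row(s).
- t1[3] auth_id=6 → no match; kept with NULLs on the t2 side.
- t1[4] auth_id=2 → 1 match(es) in t2 → 1 row(s).
- t1[5] auth_id=6 → no match; kept with NULLs on the t2 side.
- t1[6] auth_id=8 → no match; kept with NULLs on the t2 side.
- t1[7] auth_id=9 → 1 match(es) in t2 → 1 row(s).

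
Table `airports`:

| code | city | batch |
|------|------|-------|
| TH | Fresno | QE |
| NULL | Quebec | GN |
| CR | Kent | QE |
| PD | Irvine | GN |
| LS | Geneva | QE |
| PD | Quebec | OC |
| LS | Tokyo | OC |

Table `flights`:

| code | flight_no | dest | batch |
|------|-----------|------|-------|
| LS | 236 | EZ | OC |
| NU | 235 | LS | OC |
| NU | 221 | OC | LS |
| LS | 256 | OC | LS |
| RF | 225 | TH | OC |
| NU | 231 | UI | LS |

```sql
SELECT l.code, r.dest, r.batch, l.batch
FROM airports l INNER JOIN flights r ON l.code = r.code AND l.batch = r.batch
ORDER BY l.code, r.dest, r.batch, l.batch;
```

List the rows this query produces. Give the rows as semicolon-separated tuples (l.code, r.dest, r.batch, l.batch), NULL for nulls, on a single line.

INNER JOIN keeps only pairs where the ON condition holds.
Matching on l.code = r.code AND l.batch = r.batch. A NULL in a compared column never satisfies the condition.
- code=TH, batch=QE: no matching r row, dropped.
- code=NULL, batch=GN: no matching r row, dropped.
- code=CR, batch=QE: no matching r row, dropped.
- code=PD, batch=GN: no matching r row, dropped.
- code=LS, batch=QE: no matching r row, dropped.
- code=PD, batch=OC: no matching r row, dropped.
- code=LS, batch=OC: 1 matching r row(s), so 1 row(s) emitted.
After projecting and ordering:
l.code | r.dest | r.batch | l.batch
LS | EZ | OC | OC

(LS, EZ, OC, OC)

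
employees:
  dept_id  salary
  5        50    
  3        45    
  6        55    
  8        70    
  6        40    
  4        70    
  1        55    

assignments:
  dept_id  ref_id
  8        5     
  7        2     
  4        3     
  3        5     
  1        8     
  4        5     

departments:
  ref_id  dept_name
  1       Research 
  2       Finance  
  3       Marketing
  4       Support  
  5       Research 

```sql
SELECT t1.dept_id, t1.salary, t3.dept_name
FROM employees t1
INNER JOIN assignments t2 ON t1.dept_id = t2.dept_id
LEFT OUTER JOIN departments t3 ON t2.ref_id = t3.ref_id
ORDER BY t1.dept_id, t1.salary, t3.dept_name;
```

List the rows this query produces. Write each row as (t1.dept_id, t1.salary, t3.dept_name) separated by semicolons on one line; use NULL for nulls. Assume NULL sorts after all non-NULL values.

Joins associate left-to-right: employees INNER JOIN assignments on dept_id gives 5 intermediate row(s).
Then LEFT JOIN `departments t3` on ref_id: each of those 5 rows is kept; rows whose t2.ref_id has no match in t3 get NULL for t3's columns.

(1, 55, NULL); (3, 45, Research); (4, 70, Marketing); (4, 70, Research); (8, 70, Research)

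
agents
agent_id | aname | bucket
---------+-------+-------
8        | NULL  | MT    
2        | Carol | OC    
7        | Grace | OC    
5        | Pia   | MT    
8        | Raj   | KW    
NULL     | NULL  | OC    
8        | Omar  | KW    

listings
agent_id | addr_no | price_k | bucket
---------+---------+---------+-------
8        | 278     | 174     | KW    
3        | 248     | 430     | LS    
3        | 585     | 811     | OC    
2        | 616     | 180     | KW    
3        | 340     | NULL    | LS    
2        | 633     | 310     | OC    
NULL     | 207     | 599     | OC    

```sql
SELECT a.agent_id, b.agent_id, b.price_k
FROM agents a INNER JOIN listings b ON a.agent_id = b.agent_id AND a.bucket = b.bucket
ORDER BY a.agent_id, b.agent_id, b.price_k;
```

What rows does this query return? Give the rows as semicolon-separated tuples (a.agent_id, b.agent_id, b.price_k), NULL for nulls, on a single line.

INNER JOIN keeps only pairs where the ON condition holds.
Matching on a.agent_id = b.agent_id AND a.bucket = b.bucket. A NULL in a compared column never satisfies the condition.
- a (agent_id=8, bucket=MT) has no partner → excluded.
- a (agent_id=2, bucket=OC) pairs with 1 row(s) of b.
- a (agent_id=7, bucket=OC) has no partner → excluded.
- a (agent_id=5, bucket=MT) has no partner → excluded.
- a (agent_id=8, bucket=KW) pairs with 1 row(s) of b.
- a (agent_id=NULL, bucket=OC) has no partner → excluded.
- a (agent_id=8, bucket=KW) pairs with 1 row(s) of b.
After projecting and ordering:
a.agent_id | b.agent_id | b.price_k
2 | 2 | 310
8 | 8 | 174
8 | 8 | 174

(2, 2, 310); (8, 8, 174); (8, 8, 174)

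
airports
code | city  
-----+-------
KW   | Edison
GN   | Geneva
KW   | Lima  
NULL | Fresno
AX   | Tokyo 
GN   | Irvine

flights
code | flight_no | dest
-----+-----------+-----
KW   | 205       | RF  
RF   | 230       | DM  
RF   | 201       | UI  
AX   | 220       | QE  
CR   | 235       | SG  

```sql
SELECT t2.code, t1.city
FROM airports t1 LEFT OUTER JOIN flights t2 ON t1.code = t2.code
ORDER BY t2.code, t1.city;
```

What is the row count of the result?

6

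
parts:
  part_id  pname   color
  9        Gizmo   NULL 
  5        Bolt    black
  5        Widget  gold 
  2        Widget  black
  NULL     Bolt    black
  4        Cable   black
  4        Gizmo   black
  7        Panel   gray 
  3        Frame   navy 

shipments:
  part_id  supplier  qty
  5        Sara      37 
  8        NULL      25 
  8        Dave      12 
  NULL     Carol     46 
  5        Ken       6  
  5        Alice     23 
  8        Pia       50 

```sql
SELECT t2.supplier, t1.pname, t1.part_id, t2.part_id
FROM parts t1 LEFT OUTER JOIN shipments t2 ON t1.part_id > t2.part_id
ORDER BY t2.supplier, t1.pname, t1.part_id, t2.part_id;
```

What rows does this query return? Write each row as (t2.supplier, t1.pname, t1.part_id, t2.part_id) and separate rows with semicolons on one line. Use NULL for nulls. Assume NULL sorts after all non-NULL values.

LEFT JOIN keeps every row from `parts`; unmatched rows get NULL for `shipments`'s columns.
Matching on t1.part_id > t2.part_id. A NULL in a compared column never satisfies the condition.
- t1 row (part_id=9): matches 6 t2 row(s) → 6 output row(s).
- t1 row (part_id=5): no match → kept, t2 columns NULL.
- t1 row (part_id=5): no match → kept, t2 columns NULL.
- t1 row (part_id=2): no match → kept, t2 columns NULL.
- t1 row (part_id=NULL): no match → kept, t2 columns NULL.
- t1 row (part_id=4): no match → kept, t2 columns NULL.
- t1 row (part_id=4): no match → kept, t2 columns NULL.
- t1 row (part_id=7): matches 3 t2 row(s) → 3 output row(s).
- t1 row (part_id=3): no match → kept, t2 columns NULL.

(Alice, Gizmo, 9, 5); (Alice, Panel, 7, 5); (Dave, Gizmo, 9, 8); (Ken, Gizmo, 9, 5); (Ken, Panel, 7, 5); (Pia, Gizmo, 9, 8); (Sara, Gizmo, 9, 5); (Sara, Panel, 7, 5); (NULL, Bolt, 5, NULL); (NULL, Bolt, NULL, NULL); (NULL, Cable, 4, NULL); (NULL, Frame, 3, NULL); (NULL, Gizmo, 4, NULL); (NULL, Gizmo, 9, 8); (NULL, Widget, 2, NULL); (NULL, Widget, 5, NULL)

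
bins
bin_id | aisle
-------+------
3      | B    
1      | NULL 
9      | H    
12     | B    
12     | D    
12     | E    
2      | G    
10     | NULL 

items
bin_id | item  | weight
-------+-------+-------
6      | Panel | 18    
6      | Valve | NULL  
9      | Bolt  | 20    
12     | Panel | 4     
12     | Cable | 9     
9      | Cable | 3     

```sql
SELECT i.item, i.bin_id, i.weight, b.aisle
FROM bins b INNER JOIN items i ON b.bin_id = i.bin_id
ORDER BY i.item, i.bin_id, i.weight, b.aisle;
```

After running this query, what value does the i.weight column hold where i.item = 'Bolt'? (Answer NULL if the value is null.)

20

INNER JOIN keeps only pairs where the ON condition holds.
Matching on b.bin_id = i.bin_id.
- bin_id=3: no matching i row, dropped.
- bin_id=1: no matching i row, dropped.
- bin_id=9: 2 matching i row(s), so 2 row(s) emitted.
- bin_id=12: 2 matching i row(s), so 2 row(s) emitted.
- bin_id=12: 2 matching i row(s), so 2 row(s) emitted.
- bin_id=12: 2 matching i row(s), so 2 row(s) emitted.
- bin_id=2: no matching i row, dropped.
- bin_id=10: no matching i row, dropped.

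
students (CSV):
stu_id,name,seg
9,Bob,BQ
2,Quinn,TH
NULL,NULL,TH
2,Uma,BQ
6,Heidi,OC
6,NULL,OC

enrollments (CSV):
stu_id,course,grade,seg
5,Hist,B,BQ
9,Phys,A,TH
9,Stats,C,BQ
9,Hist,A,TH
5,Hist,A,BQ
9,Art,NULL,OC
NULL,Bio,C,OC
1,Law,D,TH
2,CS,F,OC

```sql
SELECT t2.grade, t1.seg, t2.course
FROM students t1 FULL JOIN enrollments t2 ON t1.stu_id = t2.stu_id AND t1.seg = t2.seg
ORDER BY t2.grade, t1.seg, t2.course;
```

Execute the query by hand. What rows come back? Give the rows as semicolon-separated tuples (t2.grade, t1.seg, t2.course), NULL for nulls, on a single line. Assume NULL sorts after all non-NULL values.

(A, NULL, Hist); (A, NULL, Hist); (A, NULL, Phys); (B, NULL, Hist); (C, BQ, Stats); (C, NULL, Bio); (D, NULL, Law); (F, NULL, CS); (NULL, BQ, NULL); (NULL, OC, NULL); (NULL, OC, NULL); (NULL, TH, NULL); (NULL, TH, NULL); (NULL, NULL, Art)

FULL OUTER JOIN keeps every row from both sides; unmatched rows get NULL for the other side's columns.
Matching on t1.stu_id = t2.stu_id AND t1.seg = t2.seg. A NULL in a compared column never satisfies the condition.
- stu_id=9, seg=BQ: 1 matching t2 row(s), so 1 row(s) emitted.
- stu_id=2, seg=TH: no t2 row matches, row kept with t2 columns NULL.
- stu_id=NULL, seg=TH: no t2 row matches, row kept with t2 columns NULL.
- stu_id=2, seg=BQ: no t2 row matches, row kept with t2 columns NULL.
- stu_id=6, seg=OC: no t2 row matches, row kept with t2 columns NULL.
- stu_id=6, seg=OC: no t2 row matches, row kept with t2 columns NULL.
- 8 t2 row(s) had no t1 match → kept, t1 columns NULL.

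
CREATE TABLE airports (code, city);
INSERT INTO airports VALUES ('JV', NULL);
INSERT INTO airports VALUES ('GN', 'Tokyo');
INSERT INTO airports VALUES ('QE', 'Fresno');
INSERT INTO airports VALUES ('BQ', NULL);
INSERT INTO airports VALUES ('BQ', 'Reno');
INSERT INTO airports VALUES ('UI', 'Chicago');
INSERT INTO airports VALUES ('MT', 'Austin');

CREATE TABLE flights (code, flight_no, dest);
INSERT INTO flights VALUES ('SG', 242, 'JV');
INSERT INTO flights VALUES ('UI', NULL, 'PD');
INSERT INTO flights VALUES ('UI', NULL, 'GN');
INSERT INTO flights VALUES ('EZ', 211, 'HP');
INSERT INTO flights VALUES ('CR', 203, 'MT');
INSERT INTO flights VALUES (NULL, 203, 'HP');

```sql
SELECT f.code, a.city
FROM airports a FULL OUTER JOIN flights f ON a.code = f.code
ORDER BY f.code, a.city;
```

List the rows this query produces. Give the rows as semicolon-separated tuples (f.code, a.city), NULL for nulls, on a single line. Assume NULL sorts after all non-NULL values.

(CR, NULL); (EZ, NULL); (SG, NULL); (UI, Chicago); (UI, Chicago); (NULL, Austin); (NULL, Fresno); (NULL, Reno); (NULL, Tokyo); (NULL, NULL); (NULL, NULL); (NULL, NULL)

FULL OUTER JOIN keeps every row from both sides; unmatched rows get NULL for the other side's columns.
Matching on a.code = f.code. A NULL in a compared column never satisfies the condition.
- a[0] code=JV → no match; kept with NULLs on the f side.
- a[1] code=GN → no match; kept with NULLs on the f side.
- a[2] code=QE → no match; kept with NULLs on the f side.
- a[3] code=BQ → no match; kept with NULLs on the f side.
- a[4] code=BQ → no match; kept with NULLs on the f side.
- a[5] code=UI → 2 match(es) in f → 2 row(s).
- a[6] code=MT → no match; kept with NULLs on the f side.
- 4 row(s) from f found no a partner → padded with NULL.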